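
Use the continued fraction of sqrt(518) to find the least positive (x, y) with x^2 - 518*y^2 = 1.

(x, y) = (2367, 104)

First expand sqrt(518) as a continued fraction. With x_i = (sqrt(518) + m_i)/d_i and (m_0, d_0) = (0, 1): a_0 = floor(sqrt(518)) = 22, since 22^2 = 484 <= 518 < 529 = 23^2.
Iterate m_{i+1} = d_i*a_i - m_i, d_{i+1} = (518 - m_{i+1}^2)/d_i, a_{i+1} = floor((a_0 + m_{i+1})/d_{i+1}):
  m_1 = 1*22 - 0 = 22, d_1 = (518 - 22^2)/1 = 34/1 = 34, a_1 = floor((22 + 22)/34) = 1.
  m_2 = 34*1 - 22 = 12, d_2 = (518 - 12^2)/34 = 374/34 = 11, a_2 = floor((22 + 12)/11) = 3.
  m_3 = 11*3 - 12 = 21, d_3 = (518 - 21^2)/11 = 77/11 = 7, a_3 = floor((22 + 21)/7) = 6.
  m_4 = 7*6 - 21 = 21, d_4 = (518 - 21^2)/7 = 77/7 = 11, a_4 = floor((22 + 21)/11) = 3.
  m_5 = 11*3 - 21 = 12, d_5 = (518 - 12^2)/11 = 374/11 = 34, a_5 = floor((22 + 12)/34) = 1.
  m_6 = 34*1 - 12 = 22, d_6 = (518 - 22^2)/34 = 34/34 = 1, a_6 = floor((22 + 22)/1) = 44.
  m_7 = 1*44 - 22 = 22, d_7 = (518 - 22^2)/1 = 34/1 = 34: (m_7, d_7) = (m_1, d_1) = (22, 34), so from here the quotients repeat a_1, ..., a_6; the period length is 6.
So sqrt(518) = [22; (1, 3, 6, 3, 1, 44)] with period length k = 6.
k is even, so the fundamental solution of x^2 - 518y^2 = 1 is (p_{k-1}, q_{k-1}) = (p_5, q_5); compute convergents through index 5.
Convergents (p_i = a_i*p_{i-1} + p_{i-2}, q_i = a_i*q_{i-1} + q_{i-2} with p_{-2}=0, p_{-1}=1, q_{-2}=1, q_{-1}=0):
  i=0: a_0=22, p_0 = 22*1 + 0 = 22, q_0 = 22*0 + 1 = 1.
  i=1: a_1=1, p_1 = 1*22 + 1 = 23, q_1 = 1*1 + 0 = 1.
  i=2: a_2=3, p_2 = 3*23 + 22 = 91, q_2 = 3*1 + 1 = 4.
  i=3: a_3=6, p_3 = 6*91 + 23 = 569, q_3 = 6*4 + 1 = 25.
  i=4: a_4=3, p_4 = 3*569 + 91 = 1798, q_4 = 3*25 + 4 = 79.
  i=5: a_5=1, p_5 = 1*1798 + 569 = 2367, q_5 = 1*79 + 25 = 104.
Check: 2367^2 - 518*104^2 = 5602689 - 5602688 = 1, so (x, y) = (2367, 104) solves the equation, and by the theorem it is the least positive solution.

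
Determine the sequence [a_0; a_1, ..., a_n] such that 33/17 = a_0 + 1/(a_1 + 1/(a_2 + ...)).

[1; 1, 16]

Run the Euclidean algorithm on 33 and 17; the successive quotients are the partial quotients a_0, a_1, ... (each step inverts the fractional part left over by the previous one):
  33 = 1*17 + 16, so a_0 = 1.
  17 = 1*16 + 1, so a_1 = 1.
  16 = 16*1 + 0, so a_2 = 16.
The remainder reaches 0 after 3 divisions, so the expansion has 3 partial quotients, read off in order.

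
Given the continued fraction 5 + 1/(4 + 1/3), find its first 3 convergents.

5/1, 21/4, 68/13

Using the convergent recurrence p_i = a_i*p_{i-1} + p_{i-2}, q_i = a_i*q_{i-1} + q_{i-2} with p_{-2}=0, p_{-1}=1, q_{-2}=1, q_{-1}=0:
  i=0: a_0=5, p_0 = 5*1 + 0 = 5, q_0 = 5*0 + 1 = 1.
  i=1: a_1=4, p_1 = 4*5 + 1 = 21, q_1 = 4*1 + 0 = 4.
  i=2: a_2=3, p_2 = 3*21 + 5 = 68, q_2 = 3*4 + 1 = 13.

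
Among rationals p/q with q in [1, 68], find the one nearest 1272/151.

497/59

Expand x = 1272/151 as a continued fraction with the Euclidean algorithm:
  1272 = 8*151 + 64, so a_0 = 8.
  151 = 2*64 + 23, so a_1 = 2.
  64 = 2*23 + 18, so a_2 = 2.
  23 = 1*18 + 5, so a_3 = 1.
  18 = 3*5 + 3, so a_4 = 3.
  5 = 1*3 + 2, so a_5 = 1.
  3 = 1*2 + 1, so a_6 = 1.
  2 = 2*1 + 0, so a_7 = 2.
so x = [8; 2, 2, 1, 3, 1, 1, 2].
Convergents (p_i = a_i*p_{i-1} + p_{i-2}, q_i = a_i*q_{i-1} + q_{i-2} with p_{-2}=0, p_{-1}=1, q_{-2}=1, q_{-1}=0), until the denominator exceeds 68:
  i=0: a_0=8, p_0 = 8*1 + 0 = 8, q_0 = 8*0 + 1 = 1.
  i=1: a_1=2, p_1 = 2*8 + 1 = 17, q_1 = 2*1 + 0 = 2.
  i=2: a_2=2, p_2 = 2*17 + 8 = 42, q_2 = 2*2 + 1 = 5.
  i=3: a_3=1, p_3 = 1*42 + 17 = 59, q_3 = 1*5 + 2 = 7.
  i=4: a_4=3, p_4 = 3*59 + 42 = 219, q_4 = 3*7 + 5 = 26.
  i=5: a_5=1, p_5 = 1*219 + 59 = 278, q_5 = 1*26 + 7 = 33.
  i=6: a_6=1, p_6 = 1*278 + 219 = 497, q_6 = 1*33 + 26 = 59.
  i=7: a_7=2, p_7 = 2*497 + 278 = 1272, q_7 = 2*59 + 33 = 151.
q_7 = 151 > 68, so the last convergent with denominator <= 68 is p_6/q_6 = 497/59.
The closest fraction with denominator <= 68 is either p_6/q_6 or the intermediate fraction (k*p_6 + p_5)/(k*q_6 + q_5) with the largest k >= 1 whose denominator stays <= 68; these approach x as k grows, and every other convergent or intermediate fraction in range is farther away.
Largest k: floor((68 - q_5)/q_6) = floor((68 - 33)/59) = 0.
Since k = 0, no intermediate fraction beyond p_6/q_6 has denominator <= 68, so the convergent 497/59 is the closest (its error is |1272*59 - 497*151|/(151*59) = 1/8909).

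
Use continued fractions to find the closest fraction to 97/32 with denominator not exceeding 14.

3/1

Expand x = 97/32 as a continued fraction with the Euclidean algorithm:
  97 = 3*32 + 1, so a_0 = 3.
  32 = 32*1 + 0, so a_1 = 32.
so x = [3; 32].
Convergents (p_i = a_i*p_{i-1} + p_{i-2}, q_i = a_i*q_{i-1} + q_{i-2} with p_{-2}=0, p_{-1}=1, q_{-2}=1, q_{-1}=0), until the denominator exceeds 14:
  i=0: a_0=3, p_0 = 3*1 + 0 = 3, q_0 = 3*0 + 1 = 1.
  i=1: a_1=32, p_1 = 32*3 + 1 = 97, q_1 = 32*1 + 0 = 32.
q_1 = 32 > 14, so the last convergent with denominator <= 14 is p_0/q_0 = 3/1.
The closest fraction with denominator <= 14 is either p_0/q_0 or the intermediate fraction (k*p_0 + p_{-1})/(k*q_0 + q_{-1}) with the largest k >= 1 whose denominator stays <= 14; these approach x as k grows, and every other convergent or intermediate fraction in range is farther away.
Largest k: floor((14 - q_{-1})/q_0) = floor((14 - 0)/1) = 14 (using the seeds p_{-1} = 1, q_{-1} = 0).
That gives (14*3 + 1)/(14*1 + 0) = 43/14.
Compare the errors: |x - 3/1| = |97*1 - 3*32|/(32*1) = 1/32, and |x - 43/14| = |97*14 - 43*32|/(32*14) = 18/448.
Cross-multiplying, 1*448 = 448 < 576 = 18*32, so 1/32 is smaller: the convergent 3/1 is closer to x than 43/14.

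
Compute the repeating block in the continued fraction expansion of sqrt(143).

Write x_i = (sqrt(143) + m_i)/d_i with (m_0, d_0) = (0, 1). a_0 = floor(sqrt(143)) = 11, since 11^2 = 121 <= 143 < 144 = 12^2.
Iterate m_{i+1} = d_i*a_i - m_i, d_{i+1} = (143 - m_{i+1}^2)/d_i, a_{i+1} = floor((a_0 + m_{i+1})/d_{i+1}):
  m_1 = 1*11 - 0 = 11, d_1 = (143 - 11^2)/1 = 22/1 = 22, a_1 = floor((11 + 11)/22) = 1.
  m_2 = 22*1 - 11 = 11, d_2 = (143 - 11^2)/22 = 22/22 = 1, a_2 = floor((11 + 11)/1) = 22.
  m_3 = 1*22 - 11 = 11, d_3 = (143 - 11^2)/1 = 22/1 = 22: (m_3, d_3) = (m_1, d_1) = (11, 22), so from here the quotients repeat a_1, a_2; the period length is 2.
Hence the expansion of sqrt(143) is a_0 = 11 followed by the repeating block 1, 22 (period 2).

[11; (1, 22)]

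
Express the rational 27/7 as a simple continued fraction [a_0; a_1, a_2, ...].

Run the Euclidean algorithm on 27 and 7; the successive quotients are the partial quotients a_0, a_1, ... (each step inverts the fractional part left over by the previous one):
  27 = 3*7 + 6, so a_0 = 3.
  7 = 1*6 + 1, so a_1 = 1.
  6 = 6*1 + 0, so a_2 = 6.
The remainder reaches 0 after 3 divisions, so the expansion has 3 partial quotients, read off in order.

[3; 1, 6]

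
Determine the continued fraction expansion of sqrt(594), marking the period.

[24; (2, 1, 2, 5, 24, 5, 2, 1, 2, 48)]

Write x_i = (sqrt(594) + m_i)/d_i with (m_0, d_0) = (0, 1). a_0 = floor(sqrt(594)) = 24, since 24^2 = 576 <= 594 < 625 = 25^2.
Iterate m_{i+1} = d_i*a_i - m_i, d_{i+1} = (594 - m_{i+1}^2)/d_i, a_{i+1} = floor((a_0 + m_{i+1})/d_{i+1}):
  m_1 = 1*24 - 0 = 24, d_1 = (594 - 24^2)/1 = 18/1 = 18, a_1 = floor((24 + 24)/18) = 2.
  m_2 = 18*2 - 24 = 12, d_2 = (594 - 12^2)/18 = 450/18 = 25, a_2 = floor((24 + 12)/25) = 1.
  m_3 = 25*1 - 12 = 13, d_3 = (594 - 13^2)/25 = 425/25 = 17, a_3 = floor((24 + 13)/17) = 2.
  m_4 = 17*2 - 13 = 21, d_4 = (594 - 21^2)/17 = 153/17 = 9, a_4 = floor((24 + 21)/9) = 5.
  m_5 = 9*5 - 21 = 24, d_5 = (594 - 24^2)/9 = 18/9 = 2, a_5 = floor((24 + 24)/2) = 24.
  m_6 = 2*24 - 24 = 24, d_6 = (594 - 24^2)/2 = 18/2 = 9, a_6 = floor((24 + 24)/9) = 5.
  m_7 = 9*5 - 24 = 21, d_7 = (594 - 21^2)/9 = 153/9 = 17, a_7 = floor((24 + 21)/17) = 2.
  m_8 = 17*2 - 21 = 13, d_8 = (594 - 13^2)/17 = 425/17 = 25, a_8 = floor((24 + 13)/25) = 1.
  m_9 = 25*1 - 13 = 12, d_9 = (594 - 12^2)/25 = 450/25 = 18, a_9 = floor((24 + 12)/18) = 2.
  m_10 = 18*2 - 12 = 24, d_10 = (594 - 24^2)/18 = 18/18 = 1, a_10 = floor((24 + 24)/1) = 48.
  m_11 = 1*48 - 24 = 24, d_11 = (594 - 24^2)/1 = 18/1 = 18: (m_11, d_11) = (m_1, d_1) = (24, 18), so from here the quotients repeat a_1, ..., a_10; the period length is 10.
Hence the expansion of sqrt(594) is a_0 = 24 followed by the repeating block 2, 1, 2, 5, 24, 5, 2, 1, 2, 48 (period 10).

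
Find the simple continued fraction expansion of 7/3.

[2; 3]

Run the Euclidean algorithm on 7 and 3; the successive quotients are the partial quotients a_0, a_1, ... (each step inverts the fractional part left over by the previous one):
  7 = 2*3 + 1, so a_0 = 2.
  3 = 3*1 + 0, so a_1 = 3.
The remainder reaches 0 after 2 divisions, so the expansion has 2 partial quotients, read off in order.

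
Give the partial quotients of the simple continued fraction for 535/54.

Run the Euclidean algorithm on 535 and 54; the successive quotients are the partial quotients a_0, a_1, ... (each step inverts the fractional part left over by the previous one):
  535 = 9*54 + 49, so a_0 = 9.
  54 = 1*49 + 5, so a_1 = 1.
  49 = 9*5 + 4, so a_2 = 9.
  5 = 1*4 + 1, so a_3 = 1.
  4 = 4*1 + 0, so a_4 = 4.
The remainder reaches 0 after 5 divisions, so the expansion has 5 partial quotients, read off in order.

[9; 1, 9, 1, 4]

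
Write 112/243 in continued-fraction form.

[0; 2, 5, 1, 8, 2]

Run the Euclidean algorithm on 112 and 243; the successive quotients are the partial quotients a_0, a_1, ... (each step inverts the fractional part left over by the previous one):
  112 = 0*243 + 112, so a_0 = 0.
  243 = 2*112 + 19, so a_1 = 2.
  112 = 5*19 + 17, so a_2 = 5.
  19 = 1*17 + 2, so a_3 = 1.
  17 = 8*2 + 1, so a_4 = 8.
  2 = 2*1 + 0, so a_5 = 2.
The remainder reaches 0 after 6 divisions, so the expansion has 6 partial quotients, read off in order.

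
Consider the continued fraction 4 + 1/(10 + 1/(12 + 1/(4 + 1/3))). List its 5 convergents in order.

4/1, 41/10, 496/121, 2025/494, 6571/1603

Using the convergent recurrence p_i = a_i*p_{i-1} + p_{i-2}, q_i = a_i*q_{i-1} + q_{i-2} with p_{-2}=0, p_{-1}=1, q_{-2}=1, q_{-1}=0:
  i=0: a_0=4, p_0 = 4*1 + 0 = 4, q_0 = 4*0 + 1 = 1.
  i=1: a_1=10, p_1 = 10*4 + 1 = 41, q_1 = 10*1 + 0 = 10.
  i=2: a_2=12, p_2 = 12*41 + 4 = 496, q_2 = 12*10 + 1 = 121.
  i=3: a_3=4, p_3 = 4*496 + 41 = 2025, q_3 = 4*121 + 10 = 494.
  i=4: a_4=3, p_4 = 3*2025 + 496 = 6571, q_4 = 3*494 + 121 = 1603.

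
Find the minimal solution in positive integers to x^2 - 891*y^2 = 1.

First expand sqrt(891) as a continued fraction. With x_i = (sqrt(891) + m_i)/d_i and (m_0, d_0) = (0, 1): a_0 = floor(sqrt(891)) = 29, since 29^2 = 841 <= 891 < 900 = 30^2.
Iterate m_{i+1} = d_i*a_i - m_i, d_{i+1} = (891 - m_{i+1}^2)/d_i, a_{i+1} = floor((a_0 + m_{i+1})/d_{i+1}):
  m_1 = 1*29 - 0 = 29, d_1 = (891 - 29^2)/1 = 50/1 = 50, a_1 = floor((29 + 29)/50) = 1.
  m_2 = 50*1 - 29 = 21, d_2 = (891 - 21^2)/50 = 450/50 = 9, a_2 = floor((29 + 21)/9) = 5.
  m_3 = 9*5 - 21 = 24, d_3 = (891 - 24^2)/9 = 315/9 = 35, a_3 = floor((29 + 24)/35) = 1.
  m_4 = 35*1 - 24 = 11, d_4 = (891 - 11^2)/35 = 770/35 = 22, a_4 = floor((29 + 11)/22) = 1.
  m_5 = 22*1 - 11 = 11, d_5 = (891 - 11^2)/22 = 770/22 = 35, a_5 = floor((29 + 11)/35) = 1.
  m_6 = 35*1 - 11 = 24, d_6 = (891 - 24^2)/35 = 315/35 = 9, a_6 = floor((29 + 24)/9) = 5.
  m_7 = 9*5 - 24 = 21, d_7 = (891 - 21^2)/9 = 450/9 = 50, a_7 = floor((29 + 21)/50) = 1.
  m_8 = 50*1 - 21 = 29, d_8 = (891 - 29^2)/50 = 50/50 = 1, a_8 = floor((29 + 29)/1) = 58.
  m_9 = 1*58 - 29 = 29, d_9 = (891 - 29^2)/1 = 50/1 = 50: (m_9, d_9) = (m_1, d_1) = (29, 50), so from here the quotients repeat a_1, ..., a_8; the period length is 8.
So sqrt(891) = [29; (1, 5, 1, 1, 1, 5, 1, 58)] with period length k = 8.
k is even, so the fundamental solution of x^2 - 891y^2 = 1 is (p_{k-1}, q_{k-1}) = (p_7, q_7); compute convergents through index 7.
Convergents (p_i = a_i*p_{i-1} + p_{i-2}, q_i = a_i*q_{i-1} + q_{i-2} with p_{-2}=0, p_{-1}=1, q_{-2}=1, q_{-1}=0):
  i=0: a_0=29, p_0 = 29*1 + 0 = 29, q_0 = 29*0 + 1 = 1.
  i=1: a_1=1, p_1 = 1*29 + 1 = 30, q_1 = 1*1 + 0 = 1.
  i=2: a_2=5, p_2 = 5*30 + 29 = 179, q_2 = 5*1 + 1 = 6.
  i=3: a_3=1, p_3 = 1*179 + 30 = 209, q_3 = 1*6 + 1 = 7.
  i=4: a_4=1, p_4 = 1*209 + 179 = 388, q_4 = 1*7 + 6 = 13.
  i=5: a_5=1, p_5 = 1*388 + 209 = 597, q_5 = 1*13 + 7 = 20.
  i=6: a_6=5, p_6 = 5*597 + 388 = 3373, q_6 = 5*20 + 13 = 113.
  i=7: a_7=1, p_7 = 1*3373 + 597 = 3970, q_7 = 1*113 + 20 = 133.
Check: 3970^2 - 891*133^2 = 15760900 - 15760899 = 1, so (x, y) = (3970, 133) solves the equation, and by the theorem it is the least positive solution.

(x, y) = (3970, 133)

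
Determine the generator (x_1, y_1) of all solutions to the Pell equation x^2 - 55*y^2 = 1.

(x, y) = (89, 12)

First expand sqrt(55) as a continued fraction. With x_i = (sqrt(55) + m_i)/d_i and (m_0, d_0) = (0, 1): a_0 = floor(sqrt(55)) = 7, since 7^2 = 49 <= 55 < 64 = 8^2.
Iterate m_{i+1} = d_i*a_i - m_i, d_{i+1} = (55 - m_{i+1}^2)/d_i, a_{i+1} = floor((a_0 + m_{i+1})/d_{i+1}):
  m_1 = 1*7 - 0 = 7, d_1 = (55 - 7^2)/1 = 6/1 = 6, a_1 = floor((7 + 7)/6) = 2.
  m_2 = 6*2 - 7 = 5, d_2 = (55 - 5^2)/6 = 30/6 = 5, a_2 = floor((7 + 5)/5) = 2.
  m_3 = 5*2 - 5 = 5, d_3 = (55 - 5^2)/5 = 30/5 = 6, a_3 = floor((7 + 5)/6) = 2.
  m_4 = 6*2 - 5 = 7, d_4 = (55 - 7^2)/6 = 6/6 = 1, a_4 = floor((7 + 7)/1) = 14.
  m_5 = 1*14 - 7 = 7, d_5 = (55 - 7^2)/1 = 6/1 = 6: (m_5, d_5) = (m_1, d_1) = (7, 6), so from here the quotients repeat a_1, ..., a_4; the period length is 4.
So sqrt(55) = [7; (2, 2, 2, 14)] with period length k = 4.
k is even, so the fundamental solution of x^2 - 55y^2 = 1 is (p_{k-1}, q_{k-1}) = (p_3, q_3); compute convergents through index 3.
Convergents (p_i = a_i*p_{i-1} + p_{i-2}, q_i = a_i*q_{i-1} + q_{i-2} with p_{-2}=0, p_{-1}=1, q_{-2}=1, q_{-1}=0):
  i=0: a_0=7, p_0 = 7*1 + 0 = 7, q_0 = 7*0 + 1 = 1.
  i=1: a_1=2, p_1 = 2*7 + 1 = 15, q_1 = 2*1 + 0 = 2.
  i=2: a_2=2, p_2 = 2*15 + 7 = 37, q_2 = 2*2 + 1 = 5.
  i=3: a_3=2, p_3 = 2*37 + 15 = 89, q_3 = 2*5 + 2 = 12.
Check: 89^2 - 55*12^2 = 7921 - 7920 = 1, so (x, y) = (89, 12) solves the equation, and by the theorem it is the least positive solution.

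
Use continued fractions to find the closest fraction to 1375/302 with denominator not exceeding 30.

Expand x = 1375/302 as a continued fraction with the Euclidean algorithm:
  1375 = 4*302 + 167, so a_0 = 4.
  302 = 1*167 + 135, so a_1 = 1.
  167 = 1*135 + 32, so a_2 = 1.
  135 = 4*32 + 7, so a_3 = 4.
  32 = 4*7 + 4, so a_4 = 4.
  7 = 1*4 + 3, so a_5 = 1.
  4 = 1*3 + 1, so a_6 = 1.
  3 = 3*1 + 0, so a_7 = 3.
so x = [4; 1, 1, 4, 4, 1, 1, 3].
Convergents (p_i = a_i*p_{i-1} + p_{i-2}, q_i = a_i*q_{i-1} + q_{i-2} with p_{-2}=0, p_{-1}=1, q_{-2}=1, q_{-1}=0), until the denominator exceeds 30:
  i=0: a_0=4, p_0 = 4*1 + 0 = 4, q_0 = 4*0 + 1 = 1.
  i=1: a_1=1, p_1 = 1*4 + 1 = 5, q_1 = 1*1 + 0 = 1.
  i=2: a_2=1, p_2 = 1*5 + 4 = 9, q_2 = 1*1 + 1 = 2.
  i=3: a_3=4, p_3 = 4*9 + 5 = 41, q_3 = 4*2 + 1 = 9.
  i=4: a_4=4, p_4 = 4*41 + 9 = 173, q_4 = 4*9 + 2 = 38.
q_4 = 38 > 30, so the last convergent with denominator <= 30 is p_3/q_3 = 41/9.
The closest fraction with denominator <= 30 is either p_3/q_3 or the intermediate fraction (k*p_3 + p_2)/(k*q_3 + q_2) with the largest k >= 1 whose denominator stays <= 30; these approach x as k grows, and every other convergent or intermediate fraction in range is farther away.
Largest k: floor((30 - q_2)/q_3) = floor((30 - 2)/9) = 3.
That gives (3*41 + 9)/(3*9 + 2) = 132/29.
Compare the errors: |x - 41/9| = |1375*9 - 41*302|/(302*9) = 7/2718, and |x - 132/29| = |1375*29 - 132*302|/(302*29) = 11/8758.
Cross-multiplying, 11*2718 = 29898 < 61306 = 7*8758, so 11/8758 is smaller: the intermediate fraction 132/29 is closer to x than 41/9.

132/29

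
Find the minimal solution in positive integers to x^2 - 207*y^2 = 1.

First expand sqrt(207) as a continued fraction. With x_i = (sqrt(207) + m_i)/d_i and (m_0, d_0) = (0, 1): a_0 = floor(sqrt(207)) = 14, since 14^2 = 196 <= 207 < 225 = 15^2.
Iterate m_{i+1} = d_i*a_i - m_i, d_{i+1} = (207 - m_{i+1}^2)/d_i, a_{i+1} = floor((a_0 + m_{i+1})/d_{i+1}):
  m_1 = 1*14 - 0 = 14, d_1 = (207 - 14^2)/1 = 11/1 = 11, a_1 = floor((14 + 14)/11) = 2.
  m_2 = 11*2 - 14 = 8, d_2 = (207 - 8^2)/11 = 143/11 = 13, a_2 = floor((14 + 8)/13) = 1.
  m_3 = 13*1 - 8 = 5, d_3 = (207 - 5^2)/13 = 182/13 = 14, a_3 = floor((14 + 5)/14) = 1.
  m_4 = 14*1 - 5 = 9, d_4 = (207 - 9^2)/14 = 126/14 = 9, a_4 = floor((14 + 9)/9) = 2.
  m_5 = 9*2 - 9 = 9, d_5 = (207 - 9^2)/9 = 126/9 = 14, a_5 = floor((14 + 9)/14) = 1.
  m_6 = 14*1 - 9 = 5, d_6 = (207 - 5^2)/14 = 182/14 = 13, a_6 = floor((14 + 5)/13) = 1.
  m_7 = 13*1 - 5 = 8, d_7 = (207 - 8^2)/13 = 143/13 = 11, a_7 = floor((14 + 8)/11) = 2.
  m_8 = 11*2 - 8 = 14, d_8 = (207 - 14^2)/11 = 11/11 = 1, a_8 = floor((14 + 14)/1) = 28.
  m_9 = 1*28 - 14 = 14, d_9 = (207 - 14^2)/1 = 11/1 = 11: (m_9, d_9) = (m_1, d_1) = (14, 11), so from here the quotients repeat a_1, ..., a_8; the period length is 8.
So sqrt(207) = [14; (2, 1, 1, 2, 1, 1, 2, 28)] with period length k = 8.
k is even, so the fundamental solution of x^2 - 207y^2 = 1 is (p_{k-1}, q_{k-1}) = (p_7, q_7); compute convergents through index 7.
Convergents (p_i = a_i*p_{i-1} + p_{i-2}, q_i = a_i*q_{i-1} + q_{i-2} with p_{-2}=0, p_{-1}=1, q_{-2}=1, q_{-1}=0):
  i=0: a_0=14, p_0 = 14*1 + 0 = 14, q_0 = 14*0 + 1 = 1.
  i=1: a_1=2, p_1 = 2*14 + 1 = 29, q_1 = 2*1 + 0 = 2.
  i=2: a_2=1, p_2 = 1*29 + 14 = 43, q_2 = 1*2 + 1 = 3.
  i=3: a_3=1, p_3 = 1*43 + 29 = 72, q_3 = 1*3 + 2 = 5.
  i=4: a_4=2, p_4 = 2*72 + 43 = 187, q_4 = 2*5 + 3 = 13.
  i=5: a_5=1, p_5 = 1*187 + 72 = 259, q_5 = 1*13 + 5 = 18.
  i=6: a_6=1, p_6 = 1*259 + 187 = 446, q_6 = 1*18 + 13 = 31.
  i=7: a_7=2, p_7 = 2*446 + 259 = 1151, q_7 = 2*31 + 18 = 80.
Check: 1151^2 - 207*80^2 = 1324801 - 1324800 = 1, so (x, y) = (1151, 80) solves the equation, and by the theorem it is the least positive solution.

(x, y) = (1151, 80)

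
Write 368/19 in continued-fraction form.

Run the Euclidean algorithm on 368 and 19; the successive quotients are the partial quotients a_0, a_1, ... (each step inverts the fractional part left over by the previous one):
  368 = 19*19 + 7, so a_0 = 19.
  19 = 2*7 + 5, so a_1 = 2.
  7 = 1*5 + 2, so a_2 = 1.
  5 = 2*2 + 1, so a_3 = 2.
  2 = 2*1 + 0, so a_4 = 2.
The remainder reaches 0 after 5 divisions, so the expansion has 5 partial quotients, read off in order.

[19; 2, 1, 2, 2]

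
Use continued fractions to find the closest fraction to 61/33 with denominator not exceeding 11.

13/7

Expand x = 61/33 as a continued fraction with the Euclidean algorithm:
  61 = 1*33 + 28, so a_0 = 1.
  33 = 1*28 + 5, so a_1 = 1.
  28 = 5*5 + 3, so a_2 = 5.
  5 = 1*3 + 2, so a_3 = 1.
  3 = 1*2 + 1, so a_4 = 1.
  2 = 2*1 + 0, so a_5 = 2.
so x = [1; 1, 5, 1, 1, 2].
Convergents (p_i = a_i*p_{i-1} + p_{i-2}, q_i = a_i*q_{i-1} + q_{i-2} with p_{-2}=0, p_{-1}=1, q_{-2}=1, q_{-1}=0), until the denominator exceeds 11:
  i=0: a_0=1, p_0 = 1*1 + 0 = 1, q_0 = 1*0 + 1 = 1.
  i=1: a_1=1, p_1 = 1*1 + 1 = 2, q_1 = 1*1 + 0 = 1.
  i=2: a_2=5, p_2 = 5*2 + 1 = 11, q_2 = 5*1 + 1 = 6.
  i=3: a_3=1, p_3 = 1*11 + 2 = 13, q_3 = 1*6 + 1 = 7.
  i=4: a_4=1, p_4 = 1*13 + 11 = 24, q_4 = 1*7 + 6 = 13.
q_4 = 13 > 11, so the last convergent with denominator <= 11 is p_3/q_3 = 13/7.
The closest fraction with denominator <= 11 is either p_3/q_3 or the intermediate fraction (k*p_3 + p_2)/(k*q_3 + q_2) with the largest k >= 1 whose denominator stays <= 11; these approach x as k grows, and every other convergent or intermediate fraction in range is farther away.
Largest k: floor((11 - q_2)/q_3) = floor((11 - 6)/7) = 0.
Since k = 0, no intermediate fraction beyond p_3/q_3 has denominator <= 11, so the convergent 13/7 is the closest (its error is |61*7 - 13*33|/(33*7) = 2/231).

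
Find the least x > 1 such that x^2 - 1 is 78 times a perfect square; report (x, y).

(x, y) = (53, 6)

First expand sqrt(78) as a continued fraction. With x_i = (sqrt(78) + m_i)/d_i and (m_0, d_0) = (0, 1): a_0 = floor(sqrt(78)) = 8, since 8^2 = 64 <= 78 < 81 = 9^2.
Iterate m_{i+1} = d_i*a_i - m_i, d_{i+1} = (78 - m_{i+1}^2)/d_i, a_{i+1} = floor((a_0 + m_{i+1})/d_{i+1}):
  m_1 = 1*8 - 0 = 8, d_1 = (78 - 8^2)/1 = 14/1 = 14, a_1 = floor((8 + 8)/14) = 1.
  m_2 = 14*1 - 8 = 6, d_2 = (78 - 6^2)/14 = 42/14 = 3, a_2 = floor((8 + 6)/3) = 4.
  m_3 = 3*4 - 6 = 6, d_3 = (78 - 6^2)/3 = 42/3 = 14, a_3 = floor((8 + 6)/14) = 1.
  m_4 = 14*1 - 6 = 8, d_4 = (78 - 8^2)/14 = 14/14 = 1, a_4 = floor((8 + 8)/1) = 16.
  m_5 = 1*16 - 8 = 8, d_5 = (78 - 8^2)/1 = 14/1 = 14: (m_5, d_5) = (m_1, d_1) = (8, 14), so from here the quotients repeat a_1, ..., a_4; the period length is 4.
So sqrt(78) = [8; (1, 4, 1, 16)] with period length k = 4.
k is even, so the fundamental solution of x^2 - 78y^2 = 1 is (p_{k-1}, q_{k-1}) = (p_3, q_3); compute convergents through index 3.
Convergents (p_i = a_i*p_{i-1} + p_{i-2}, q_i = a_i*q_{i-1} + q_{i-2} with p_{-2}=0, p_{-1}=1, q_{-2}=1, q_{-1}=0):
  i=0: a_0=8, p_0 = 8*1 + 0 = 8, q_0 = 8*0 + 1 = 1.
  i=1: a_1=1, p_1 = 1*8 + 1 = 9, q_1 = 1*1 + 0 = 1.
  i=2: a_2=4, p_2 = 4*9 + 8 = 44, q_2 = 4*1 + 1 = 5.
  i=3: a_3=1, p_3 = 1*44 + 9 = 53, q_3 = 1*5 + 1 = 6.
Check: 53^2 - 78*6^2 = 2809 - 2808 = 1, so (x, y) = (53, 6) solves the equation, and by the theorem it is the least positive solution.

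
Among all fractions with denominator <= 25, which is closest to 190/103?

Expand x = 190/103 as a continued fraction with the Euclidean algorithm:
  190 = 1*103 + 87, so a_0 = 1.
  103 = 1*87 + 16, so a_1 = 1.
  87 = 5*16 + 7, so a_2 = 5.
  16 = 2*7 + 2, so a_3 = 2.
  7 = 3*2 + 1, so a_4 = 3.
  2 = 2*1 + 0, so a_5 = 2.
so x = [1; 1, 5, 2, 3, 2].
Convergents (p_i = a_i*p_{i-1} + p_{i-2}, q_i = a_i*q_{i-1} + q_{i-2} with p_{-2}=0, p_{-1}=1, q_{-2}=1, q_{-1}=0), until the denominator exceeds 25:
  i=0: a_0=1, p_0 = 1*1 + 0 = 1, q_0 = 1*0 + 1 = 1.
  i=1: a_1=1, p_1 = 1*1 + 1 = 2, q_1 = 1*1 + 0 = 1.
  i=2: a_2=5, p_2 = 5*2 + 1 = 11, q_2 = 5*1 + 1 = 6.
  i=3: a_3=2, p_3 = 2*11 + 2 = 24, q_3 = 2*6 + 1 = 13.
  i=4: a_4=3, p_4 = 3*24 + 11 = 83, q_4 = 3*13 + 6 = 45.
q_4 = 45 > 25, so the last convergent with denominator <= 25 is p_3/q_3 = 24/13.
The closest fraction with denominator <= 25 is either p_3/q_3 or the intermediate fraction (k*p_3 + p_2)/(k*q_3 + q_2) with the largest k >= 1 whose denominator stays <= 25; these approach x as k grows, and every other convergent or intermediate fraction in range is farther away.
Largest k: floor((25 - q_2)/q_3) = floor((25 - 6)/13) = 1.
That gives (1*24 + 11)/(1*13 + 6) = 35/19.
Compare the errors: |x - 24/13| = |190*13 - 24*103|/(103*13) = 2/1339, and |x - 35/19| = |190*19 - 35*103|/(103*19) = 5/1957.
Cross-multiplying, 2*1957 = 3914 < 6695 = 5*1339, so 2/1339 is smaller: the convergent 24/13 is closer to x than 35/19.

24/13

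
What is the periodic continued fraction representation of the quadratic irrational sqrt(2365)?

[48; (1, 1, 1, 2, 2, 8, 2, 2, 1, 1, 1, 96)]

Write x_i = (sqrt(2365) + m_i)/d_i with (m_0, d_0) = (0, 1). a_0 = floor(sqrt(2365)) = 48, since 48^2 = 2304 <= 2365 < 2401 = 49^2.
Iterate m_{i+1} = d_i*a_i - m_i, d_{i+1} = (2365 - m_{i+1}^2)/d_i, a_{i+1} = floor((a_0 + m_{i+1})/d_{i+1}):
  m_1 = 1*48 - 0 = 48, d_1 = (2365 - 48^2)/1 = 61/1 = 61, a_1 = floor((48 + 48)/61) = 1.
  m_2 = 61*1 - 48 = 13, d_2 = (2365 - 13^2)/61 = 2196/61 = 36, a_2 = floor((48 + 13)/36) = 1.
  m_3 = 36*1 - 13 = 23, d_3 = (2365 - 23^2)/36 = 1836/36 = 51, a_3 = floor((48 + 23)/51) = 1.
  m_4 = 51*1 - 23 = 28, d_4 = (2365 - 28^2)/51 = 1581/51 = 31, a_4 = floor((48 + 28)/31) = 2.
  m_5 = 31*2 - 28 = 34, d_5 = (2365 - 34^2)/31 = 1209/31 = 39, a_5 = floor((48 + 34)/39) = 2.
  m_6 = 39*2 - 34 = 44, d_6 = (2365 - 44^2)/39 = 429/39 = 11, a_6 = floor((48 + 44)/11) = 8.
  m_7 = 11*8 - 44 = 44, d_7 = (2365 - 44^2)/11 = 429/11 = 39, a_7 = floor((48 + 44)/39) = 2.
  m_8 = 39*2 - 44 = 34, d_8 = (2365 - 34^2)/39 = 1209/39 = 31, a_8 = floor((48 + 34)/31) = 2.
  m_9 = 31*2 - 34 = 28, d_9 = (2365 - 28^2)/31 = 1581/31 = 51, a_9 = floor((48 + 28)/51) = 1.
  m_10 = 51*1 - 28 = 23, d_10 = (2365 - 23^2)/51 = 1836/51 = 36, a_10 = floor((48 + 23)/36) = 1.
  m_11 = 36*1 - 23 = 13, d_11 = (2365 - 13^2)/36 = 2196/36 = 61, a_11 = floor((48 + 13)/61) = 1.
  m_12 = 61*1 - 13 = 48, d_12 = (2365 - 48^2)/61 = 61/61 = 1, a_12 = floor((48 + 48)/1) = 96.
  m_13 = 1*96 - 48 = 48, d_13 = (2365 - 48^2)/1 = 61/1 = 61: (m_13, d_13) = (m_1, d_1) = (48, 61), so from here the quotients repeat a_1, ..., a_12; the period length is 12.
Hence the expansion of sqrt(2365) is a_0 = 48 followed by the repeating block 1, 1, 1, 2, 2, 8, 2, 2, 1, 1, 1, 96 (period 12).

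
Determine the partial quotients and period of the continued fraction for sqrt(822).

[28; (1, 2, 28, 2, 1, 56)]

Write x_i = (sqrt(822) + m_i)/d_i with (m_0, d_0) = (0, 1). a_0 = floor(sqrt(822)) = 28, since 28^2 = 784 <= 822 < 841 = 29^2.
Iterate m_{i+1} = d_i*a_i - m_i, d_{i+1} = (822 - m_{i+1}^2)/d_i, a_{i+1} = floor((a_0 + m_{i+1})/d_{i+1}):
  m_1 = 1*28 - 0 = 28, d_1 = (822 - 28^2)/1 = 38/1 = 38, a_1 = floor((28 + 28)/38) = 1.
  m_2 = 38*1 - 28 = 10, d_2 = (822 - 10^2)/38 = 722/38 = 19, a_2 = floor((28 + 10)/19) = 2.
  m_3 = 19*2 - 10 = 28, d_3 = (822 - 28^2)/19 = 38/19 = 2, a_3 = floor((28 + 28)/2) = 28.
  m_4 = 2*28 - 28 = 28, d_4 = (822 - 28^2)/2 = 38/2 = 19, a_4 = floor((28 + 28)/19) = 2.
  m_5 = 19*2 - 28 = 10, d_5 = (822 - 10^2)/19 = 722/19 = 38, a_5 = floor((28 + 10)/38) = 1.
  m_6 = 38*1 - 10 = 28, d_6 = (822 - 28^2)/38 = 38/38 = 1, a_6 = floor((28 + 28)/1) = 56.
  m_7 = 1*56 - 28 = 28, d_7 = (822 - 28^2)/1 = 38/1 = 38: (m_7, d_7) = (m_1, d_1) = (28, 38), so from here the quotients repeat a_1, ..., a_6; the period length is 6.
Hence the expansion of sqrt(822) is a_0 = 28 followed by the repeating block 1, 2, 28, 2, 1, 56 (period 6).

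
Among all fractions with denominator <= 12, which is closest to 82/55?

3/2

Expand x = 82/55 as a continued fraction with the Euclidean algorithm:
  82 = 1*55 + 27, so a_0 = 1.
  55 = 2*27 + 1, so a_1 = 2.
  27 = 27*1 + 0, so a_2 = 27.
so x = [1; 2, 27].
Convergents (p_i = a_i*p_{i-1} + p_{i-2}, q_i = a_i*q_{i-1} + q_{i-2} with p_{-2}=0, p_{-1}=1, q_{-2}=1, q_{-1}=0), until the denominator exceeds 12:
  i=0: a_0=1, p_0 = 1*1 + 0 = 1, q_0 = 1*0 + 1 = 1.
  i=1: a_1=2, p_1 = 2*1 + 1 = 3, q_1 = 2*1 + 0 = 2.
  i=2: a_2=27, p_2 = 27*3 + 1 = 82, q_2 = 27*2 + 1 = 55.
q_2 = 55 > 12, so the last convergent with denominator <= 12 is p_1/q_1 = 3/2.
The closest fraction with denominator <= 12 is either p_1/q_1 or the intermediate fraction (k*p_1 + p_0)/(k*q_1 + q_0) with the largest k >= 1 whose denominator stays <= 12; these approach x as k grows, and every other convergent or intermediate fraction in range is farther away.
Largest k: floor((12 - q_0)/q_1) = floor((12 - 1)/2) = 5.
That gives (5*3 + 1)/(5*2 + 1) = 16/11.
Compare the errors: |x - 3/2| = |82*2 - 3*55|/(55*2) = 1/110, and |x - 16/11| = |82*11 - 16*55|/(55*11) = 22/605.
Cross-multiplying, 1*605 = 605 < 2420 = 22*110, so 1/110 is smaller: the convergent 3/2 is closer to x than 16/11.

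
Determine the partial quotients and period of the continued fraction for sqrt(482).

[21; (1, 20, 1, 42)]

Write x_i = (sqrt(482) + m_i)/d_i with (m_0, d_0) = (0, 1). a_0 = floor(sqrt(482)) = 21, since 21^2 = 441 <= 482 < 484 = 22^2.
Iterate m_{i+1} = d_i*a_i - m_i, d_{i+1} = (482 - m_{i+1}^2)/d_i, a_{i+1} = floor((a_0 + m_{i+1})/d_{i+1}):
  m_1 = 1*21 - 0 = 21, d_1 = (482 - 21^2)/1 = 41/1 = 41, a_1 = floor((21 + 21)/41) = 1.
  m_2 = 41*1 - 21 = 20, d_2 = (482 - 20^2)/41 = 82/41 = 2, a_2 = floor((21 + 20)/2) = 20.
  m_3 = 2*20 - 20 = 20, d_3 = (482 - 20^2)/2 = 82/2 = 41, a_3 = floor((21 + 20)/41) = 1.
  m_4 = 41*1 - 20 = 21, d_4 = (482 - 21^2)/41 = 41/41 = 1, a_4 = floor((21 + 21)/1) = 42.
  m_5 = 1*42 - 21 = 21, d_5 = (482 - 21^2)/1 = 41/1 = 41: (m_5, d_5) = (m_1, d_1) = (21, 41), so from here the quotients repeat a_1, ..., a_4; the period length is 4.
Hence the expansion of sqrt(482) is a_0 = 21 followed by the repeating block 1, 20, 1, 42 (period 4).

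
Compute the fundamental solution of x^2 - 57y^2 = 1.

First expand sqrt(57) as a continued fraction. With x_i = (sqrt(57) + m_i)/d_i and (m_0, d_0) = (0, 1): a_0 = floor(sqrt(57)) = 7, since 7^2 = 49 <= 57 < 64 = 8^2.
Iterate m_{i+1} = d_i*a_i - m_i, d_{i+1} = (57 - m_{i+1}^2)/d_i, a_{i+1} = floor((a_0 + m_{i+1})/d_{i+1}):
  m_1 = 1*7 - 0 = 7, d_1 = (57 - 7^2)/1 = 8/1 = 8, a_1 = floor((7 + 7)/8) = 1.
  m_2 = 8*1 - 7 = 1, d_2 = (57 - 1^2)/8 = 56/8 = 7, a_2 = floor((7 + 1)/7) = 1.
  m_3 = 7*1 - 1 = 6, d_3 = (57 - 6^2)/7 = 21/7 = 3, a_3 = floor((7 + 6)/3) = 4.
  m_4 = 3*4 - 6 = 6, d_4 = (57 - 6^2)/3 = 21/3 = 7, a_4 = floor((7 + 6)/7) = 1.
  m_5 = 7*1 - 6 = 1, d_5 = (57 - 1^2)/7 = 56/7 = 8, a_5 = floor((7 + 1)/8) = 1.
  m_6 = 8*1 - 1 = 7, d_6 = (57 - 7^2)/8 = 8/8 = 1, a_6 = floor((7 + 7)/1) = 14.
  m_7 = 1*14 - 7 = 7, d_7 = (57 - 7^2)/1 = 8/1 = 8: (m_7, d_7) = (m_1, d_1) = (7, 8), so from here the quotients repeat a_1, ..., a_6; the period length is 6.
So sqrt(57) = [7; (1, 1, 4, 1, 1, 14)] with period length k = 6.
k is even, so the fundamental solution of x^2 - 57y^2 = 1 is (p_{k-1}, q_{k-1}) = (p_5, q_5); compute convergents through index 5.
Convergents (p_i = a_i*p_{i-1} + p_{i-2}, q_i = a_i*q_{i-1} + q_{i-2} with p_{-2}=0, p_{-1}=1, q_{-2}=1, q_{-1}=0):
  i=0: a_0=7, p_0 = 7*1 + 0 = 7, q_0 = 7*0 + 1 = 1.
  i=1: a_1=1, p_1 = 1*7 + 1 = 8, q_1 = 1*1 + 0 = 1.
  i=2: a_2=1, p_2 = 1*8 + 7 = 15, q_2 = 1*1 + 1 = 2.
  i=3: a_3=4, p_3 = 4*15 + 8 = 68, q_3 = 4*2 + 1 = 9.
  i=4: a_4=1, p_4 = 1*68 + 15 = 83, q_4 = 1*9 + 2 = 11.
  i=5: a_5=1, p_5 = 1*83 + 68 = 151, q_5 = 1*11 + 9 = 20.
Check: 151^2 - 57*20^2 = 22801 - 22800 = 1, so (x, y) = (151, 20) solves the equation, and by the theorem it is the least positive solution.

(x, y) = (151, 20)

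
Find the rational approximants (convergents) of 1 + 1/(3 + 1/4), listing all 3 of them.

Using the convergent recurrence p_i = a_i*p_{i-1} + p_{i-2}, q_i = a_i*q_{i-1} + q_{i-2} with p_{-2}=0, p_{-1}=1, q_{-2}=1, q_{-1}=0:
  i=0: a_0=1, p_0 = 1*1 + 0 = 1, q_0 = 1*0 + 1 = 1.
  i=1: a_1=3, p_1 = 3*1 + 1 = 4, q_1 = 3*1 + 0 = 3.
  i=2: a_2=4, p_2 = 4*4 + 1 = 17, q_2 = 4*3 + 1 = 13.

1/1, 4/3, 17/13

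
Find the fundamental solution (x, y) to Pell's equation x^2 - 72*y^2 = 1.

First expand sqrt(72) as a continued fraction. With x_i = (sqrt(72) + m_i)/d_i and (m_0, d_0) = (0, 1): a_0 = floor(sqrt(72)) = 8, since 8^2 = 64 <= 72 < 81 = 9^2.
Iterate m_{i+1} = d_i*a_i - m_i, d_{i+1} = (72 - m_{i+1}^2)/d_i, a_{i+1} = floor((a_0 + m_{i+1})/d_{i+1}):
  m_1 = 1*8 - 0 = 8, d_1 = (72 - 8^2)/1 = 8/1 = 8, a_1 = floor((8 + 8)/8) = 2.
  m_2 = 8*2 - 8 = 8, d_2 = (72 - 8^2)/8 = 8/8 = 1, a_2 = floor((8 + 8)/1) = 16.
  m_3 = 1*16 - 8 = 8, d_3 = (72 - 8^2)/1 = 8/1 = 8: (m_3, d_3) = (m_1, d_1) = (8, 8), so from here the quotients repeat a_1, a_2; the period length is 2.
So sqrt(72) = [8; (2, 16)] with period length k = 2.
k is even, so the fundamental solution of x^2 - 72y^2 = 1 is (p_{k-1}, q_{k-1}) = (p_1, q_1); compute convergents through index 1.
Convergents (p_i = a_i*p_{i-1} + p_{i-2}, q_i = a_i*q_{i-1} + q_{i-2} with p_{-2}=0, p_{-1}=1, q_{-2}=1, q_{-1}=0):
  i=0: a_0=8, p_0 = 8*1 + 0 = 8, q_0 = 8*0 + 1 = 1.
  i=1: a_1=2, p_1 = 2*8 + 1 = 17, q_1 = 2*1 + 0 = 2.
Check: 17^2 - 72*2^2 = 289 - 288 = 1, so (x, y) = (17, 2) solves the equation, and by the theorem it is the least positive solution.

(x, y) = (17, 2)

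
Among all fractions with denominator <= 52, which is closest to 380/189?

Expand x = 380/189 as a continued fraction with the Euclidean algorithm:
  380 = 2*189 + 2, so a_0 = 2.
  189 = 94*2 + 1, so a_1 = 94.
  2 = 2*1 + 0, so a_2 = 2.
so x = [2; 94, 2].
Convergents (p_i = a_i*p_{i-1} + p_{i-2}, q_i = a_i*q_{i-1} + q_{i-2} with p_{-2}=0, p_{-1}=1, q_{-2}=1, q_{-1}=0), until the denominator exceeds 52:
  i=0: a_0=2, p_0 = 2*1 + 0 = 2, q_0 = 2*0 + 1 = 1.
  i=1: a_1=94, p_1 = 94*2 + 1 = 189, q_1 = 94*1 + 0 = 94.
q_1 = 94 > 52, so the last convergent with denominator <= 52 is p_0/q_0 = 2/1.
The closest fraction with denominator <= 52 is either p_0/q_0 or the intermediate fraction (k*p_0 + p_{-1})/(k*q_0 + q_{-1}) with the largest k >= 1 whose denominator stays <= 52; these approach x as k grows, and every other convergent or intermediate fraction in range is farther away.
Largest k: floor((52 - q_{-1})/q_0) = floor((52 - 0)/1) = 52 (using the seeds p_{-1} = 1, q_{-1} = 0).
That gives (52*2 + 1)/(52*1 + 0) = 105/52.
Compare the errors: |x - 2/1| = |380*1 - 2*189|/(189*1) = 2/189, and |x - 105/52| = |380*52 - 105*189|/(189*52) = 85/9828.
Cross-multiplying, 85*189 = 16065 < 19656 = 2*9828, so 85/9828 is smaller: the intermediate fraction 105/52 is closer to x than 2/1.

105/52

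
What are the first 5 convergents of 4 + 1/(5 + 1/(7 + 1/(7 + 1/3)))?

Using the convergent recurrence p_i = a_i*p_{i-1} + p_{i-2}, q_i = a_i*q_{i-1} + q_{i-2} with p_{-2}=0, p_{-1}=1, q_{-2}=1, q_{-1}=0:
  i=0: a_0=4, p_0 = 4*1 + 0 = 4, q_0 = 4*0 + 1 = 1.
  i=1: a_1=5, p_1 = 5*4 + 1 = 21, q_1 = 5*1 + 0 = 5.
  i=2: a_2=7, p_2 = 7*21 + 4 = 151, q_2 = 7*5 + 1 = 36.
  i=3: a_3=7, p_3 = 7*151 + 21 = 1078, q_3 = 7*36 + 5 = 257.
  i=4: a_4=3, p_4 = 3*1078 + 151 = 3385, q_4 = 3*257 + 36 = 807.

4/1, 21/5, 151/36, 1078/257, 3385/807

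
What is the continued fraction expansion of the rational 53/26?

[2; 26]

Run the Euclidean algorithm on 53 and 26; the successive quotients are the partial quotients a_0, a_1, ... (each step inverts the fractional part left over by the previous one):
  53 = 2*26 + 1, so a_0 = 2.
  26 = 26*1 + 0, so a_1 = 26.
The remainder reaches 0 after 2 divisions, so the expansion has 2 partial quotients, read off in order.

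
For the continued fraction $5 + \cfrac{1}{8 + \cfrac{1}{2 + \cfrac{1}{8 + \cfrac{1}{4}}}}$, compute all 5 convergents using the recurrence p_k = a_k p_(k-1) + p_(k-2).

Using the convergent recurrence p_i = a_i*p_{i-1} + p_{i-2}, q_i = a_i*q_{i-1} + q_{i-2} with p_{-2}=0, p_{-1}=1, q_{-2}=1, q_{-1}=0:
  i=0: a_0=5, p_0 = 5*1 + 0 = 5, q_0 = 5*0 + 1 = 1.
  i=1: a_1=8, p_1 = 8*5 + 1 = 41, q_1 = 8*1 + 0 = 8.
  i=2: a_2=2, p_2 = 2*41 + 5 = 87, q_2 = 2*8 + 1 = 17.
  i=3: a_3=8, p_3 = 8*87 + 41 = 737, q_3 = 8*17 + 8 = 144.
  i=4: a_4=4, p_4 = 4*737 + 87 = 3035, q_4 = 4*144 + 17 = 593.

5/1, 41/8, 87/17, 737/144, 3035/593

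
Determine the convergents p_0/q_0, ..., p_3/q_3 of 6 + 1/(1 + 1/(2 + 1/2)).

6/1, 7/1, 20/3, 47/7

Using the convergent recurrence p_i = a_i*p_{i-1} + p_{i-2}, q_i = a_i*q_{i-1} + q_{i-2} with p_{-2}=0, p_{-1}=1, q_{-2}=1, q_{-1}=0:
  i=0: a_0=6, p_0 = 6*1 + 0 = 6, q_0 = 6*0 + 1 = 1.
  i=1: a_1=1, p_1 = 1*6 + 1 = 7, q_1 = 1*1 + 0 = 1.
  i=2: a_2=2, p_2 = 2*7 + 6 = 20, q_2 = 2*1 + 1 = 3.
  i=3: a_3=2, p_3 = 2*20 + 7 = 47, q_3 = 2*3 + 1 = 7.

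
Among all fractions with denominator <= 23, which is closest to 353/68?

109/21

Expand x = 353/68 as a continued fraction with the Euclidean algorithm:
  353 = 5*68 + 13, so a_0 = 5.
  68 = 5*13 + 3, so a_1 = 5.
  13 = 4*3 + 1, so a_2 = 4.
  3 = 3*1 + 0, so a_3 = 3.
so x = [5; 5, 4, 3].
Convergents (p_i = a_i*p_{i-1} + p_{i-2}, q_i = a_i*q_{i-1} + q_{i-2} with p_{-2}=0, p_{-1}=1, q_{-2}=1, q_{-1}=0), until the denominator exceeds 23:
  i=0: a_0=5, p_0 = 5*1 + 0 = 5, q_0 = 5*0 + 1 = 1.
  i=1: a_1=5, p_1 = 5*5 + 1 = 26, q_1 = 5*1 + 0 = 5.
  i=2: a_2=4, p_2 = 4*26 + 5 = 109, q_2 = 4*5 + 1 = 21.
  i=3: a_3=3, p_3 = 3*109 + 26 = 353, q_3 = 3*21 + 5 = 68.
q_3 = 68 > 23, so the last convergent with denominator <= 23 is p_2/q_2 = 109/21.
The closest fraction with denominator <= 23 is either p_2/q_2 or the intermediate fraction (k*p_2 + p_1)/(k*q_2 + q_1) with the largest k >= 1 whose denominator stays <= 23; these approach x as k grows, and every other convergent or intermediate fraction in range is farther away.
Largest k: floor((23 - q_1)/q_2) = floor((23 - 5)/21) = 0.
Since k = 0, no intermediate fraction beyond p_2/q_2 has denominator <= 23, so the convergent 109/21 is the closest (its error is |353*21 - 109*68|/(68*21) = 1/1428).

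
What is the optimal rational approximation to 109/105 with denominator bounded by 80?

82/79

Expand x = 109/105 as a continued fraction with the Euclidean algorithm:
  109 = 1*105 + 4, so a_0 = 1.
  105 = 26*4 + 1, so a_1 = 26.
  4 = 4*1 + 0, so a_2 = 4.
so x = [1; 26, 4].
Convergents (p_i = a_i*p_{i-1} + p_{i-2}, q_i = a_i*q_{i-1} + q_{i-2} with p_{-2}=0, p_{-1}=1, q_{-2}=1, q_{-1}=0), until the denominator exceeds 80:
  i=0: a_0=1, p_0 = 1*1 + 0 = 1, q_0 = 1*0 + 1 = 1.
  i=1: a_1=26, p_1 = 26*1 + 1 = 27, q_1 = 26*1 + 0 = 26.
  i=2: a_2=4, p_2 = 4*27 + 1 = 109, q_2 = 4*26 + 1 = 105.
q_2 = 105 > 80, so the last convergent with denominator <= 80 is p_1/q_1 = 27/26.
The closest fraction with denominator <= 80 is either p_1/q_1 or the intermediate fraction (k*p_1 + p_0)/(k*q_1 + q_0) with the largest k >= 1 whose denominator stays <= 80; these approach x as k grows, and every other convergent or intermediate fraction in range is farther away.
Largest k: floor((80 - q_0)/q_1) = floor((80 - 1)/26) = 3.
That gives (3*27 + 1)/(3*26 + 1) = 82/79.
Compare the errors: |x - 27/26| = |109*26 - 27*105|/(105*26) = 1/2730, and |x - 82/79| = |109*79 - 82*105|/(105*79) = 1/8295.
Cross-multiplying, 1*2730 = 2730 < 8295 = 1*8295, so 1/8295 is smaller: the intermediate fraction 82/79 is closer to x than 27/26.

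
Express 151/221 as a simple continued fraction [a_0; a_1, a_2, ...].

[0; 1, 2, 6, 2, 1, 3]

Run the Euclidean algorithm on 151 and 221; the successive quotients are the partial quotients a_0, a_1, ... (each step inverts the fractional part left over by the previous one):
  151 = 0*221 + 151, so a_0 = 0.
  221 = 1*151 + 70, so a_1 = 1.
  151 = 2*70 + 11, so a_2 = 2.
  70 = 6*11 + 4, so a_3 = 6.
  11 = 2*4 + 3, so a_4 = 2.
  4 = 1*3 + 1, so a_5 = 1.
  3 = 3*1 + 0, so a_6 = 3.
The remainder reaches 0 after 7 divisions, so the expansion has 7 partial quotients, read off in order.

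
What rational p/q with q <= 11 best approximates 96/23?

25/6

Expand x = 96/23 as a continued fraction with the Euclidean algorithm:
  96 = 4*23 + 4, so a_0 = 4.
  23 = 5*4 + 3, so a_1 = 5.
  4 = 1*3 + 1, so a_2 = 1.
  3 = 3*1 + 0, so a_3 = 3.
so x = [4; 5, 1, 3].
Convergents (p_i = a_i*p_{i-1} + p_{i-2}, q_i = a_i*q_{i-1} + q_{i-2} with p_{-2}=0, p_{-1}=1, q_{-2}=1, q_{-1}=0), until the denominator exceeds 11:
  i=0: a_0=4, p_0 = 4*1 + 0 = 4, q_0 = 4*0 + 1 = 1.
  i=1: a_1=5, p_1 = 5*4 + 1 = 21, q_1 = 5*1 + 0 = 5.
  i=2: a_2=1, p_2 = 1*21 + 4 = 25, q_2 = 1*5 + 1 = 6.
  i=3: a_3=3, p_3 = 3*25 + 21 = 96, q_3 = 3*6 + 5 = 23.
q_3 = 23 > 11, so the last convergent with denominator <= 11 is p_2/q_2 = 25/6.
The closest fraction with denominator <= 11 is either p_2/q_2 or the intermediate fraction (k*p_2 + p_1)/(k*q_2 + q_1) with the largest k >= 1 whose denominator stays <= 11; these approach x as k grows, and every other convergent or intermediate fraction in range is farther away.
Largest k: floor((11 - q_1)/q_2) = floor((11 - 5)/6) = 1.
That gives (1*25 + 21)/(1*6 + 5) = 46/11.
Compare the errors: |x - 25/6| = |96*6 - 25*23|/(23*6) = 1/138, and |x - 46/11| = |96*11 - 46*23|/(23*11) = 2/253.
Cross-multiplying, 1*253 = 253 < 276 = 2*138, so 1/138 is smaller: the convergent 25/6 is closer to x than 46/11.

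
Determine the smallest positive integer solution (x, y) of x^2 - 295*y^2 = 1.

First expand sqrt(295) as a continued fraction. With x_i = (sqrt(295) + m_i)/d_i and (m_0, d_0) = (0, 1): a_0 = floor(sqrt(295)) = 17, since 17^2 = 289 <= 295 < 324 = 18^2.
Iterate m_{i+1} = d_i*a_i - m_i, d_{i+1} = (295 - m_{i+1}^2)/d_i, a_{i+1} = floor((a_0 + m_{i+1})/d_{i+1}):
  m_1 = 1*17 - 0 = 17, d_1 = (295 - 17^2)/1 = 6/1 = 6, a_1 = floor((17 + 17)/6) = 5.
  m_2 = 6*5 - 17 = 13, d_2 = (295 - 13^2)/6 = 126/6 = 21, a_2 = floor((17 + 13)/21) = 1.
  m_3 = 21*1 - 13 = 8, d_3 = (295 - 8^2)/21 = 231/21 = 11, a_3 = floor((17 + 8)/11) = 2.
  m_4 = 11*2 - 8 = 14, d_4 = (295 - 14^2)/11 = 99/11 = 9, a_4 = floor((17 + 14)/9) = 3.
  m_5 = 9*3 - 14 = 13, d_5 = (295 - 13^2)/9 = 126/9 = 14, a_5 = floor((17 + 13)/14) = 2.
  m_6 = 14*2 - 13 = 15, d_6 = (295 - 15^2)/14 = 70/14 = 5, a_6 = floor((17 + 15)/5) = 6.
  m_7 = 5*6 - 15 = 15, d_7 = (295 - 15^2)/5 = 70/5 = 14, a_7 = floor((17 + 15)/14) = 2.
  m_8 = 14*2 - 15 = 13, d_8 = (295 - 13^2)/14 = 126/14 = 9, a_8 = floor((17 + 13)/9) = 3.
  m_9 = 9*3 - 13 = 14, d_9 = (295 - 14^2)/9 = 99/9 = 11, a_9 = floor((17 + 14)/11) = 2.
  m_10 = 11*2 - 14 = 8, d_10 = (295 - 8^2)/11 = 231/11 = 21, a_10 = floor((17 + 8)/21) = 1.
  m_11 = 21*1 - 8 = 13, d_11 = (295 - 13^2)/21 = 126/21 = 6, a_11 = floor((17 + 13)/6) = 5.
  m_12 = 6*5 - 13 = 17, d_12 = (295 - 17^2)/6 = 6/6 = 1, a_12 = floor((17 + 17)/1) = 34.
  m_13 = 1*34 - 17 = 17, d_13 = (295 - 17^2)/1 = 6/1 = 6: (m_13, d_13) = (m_1, d_1) = (17, 6), so from here the quotients repeat a_1, ..., a_12; the period length is 12.
So sqrt(295) = [17; (5, 1, 2, 3, 2, 6, 2, 3, 2, 1, 5, 34)] with period length k = 12.
k is even, so the fundamental solution of x^2 - 295y^2 = 1 is (p_{k-1}, q_{k-1}) = (p_11, q_11); compute convergents through index 11.
Convergents (p_i = a_i*p_{i-1} + p_{i-2}, q_i = a_i*q_{i-1} + q_{i-2} with p_{-2}=0, p_{-1}=1, q_{-2}=1, q_{-1}=0):
  i=0: a_0=17, p_0 = 17*1 + 0 = 17, q_0 = 17*0 + 1 = 1.
  i=1: a_1=5, p_1 = 5*17 + 1 = 86, q_1 = 5*1 + 0 = 5.
  i=2: a_2=1, p_2 = 1*86 + 17 = 103, q_2 = 1*5 + 1 = 6.
  i=3: a_3=2, p_3 = 2*103 + 86 = 292, q_3 = 2*6 + 5 = 17.
  i=4: a_4=3, p_4 = 3*292 + 103 = 979, q_4 = 3*17 + 6 = 57.
  i=5: a_5=2, p_5 = 2*979 + 292 = 2250, q_5 = 2*57 + 17 = 131.
  i=6: a_6=6, p_6 = 6*2250 + 979 = 14479, q_6 = 6*131 + 57 = 843.
  i=7: a_7=2, p_7 = 2*14479 + 2250 = 31208, q_7 = 2*843 + 131 = 1817.
  i=8: a_8=3, p_8 = 3*31208 + 14479 = 108103, q_8 = 3*1817 + 843 = 6294.
  i=9: a_9=2, p_9 = 2*108103 + 31208 = 247414, q_9 = 2*6294 + 1817 = 14405.
  i=10: a_10=1, p_10 = 1*247414 + 108103 = 355517, q_10 = 1*14405 + 6294 = 20699.
  i=11: a_11=5, p_11 = 5*355517 + 247414 = 2024999, q_11 = 5*20699 + 14405 = 117900.
Check: 2024999^2 - 295*117900^2 = 4100620950001 - 4100620950000 = 1, so (x, y) = (2024999, 117900) solves the equation, and by the theorem it is the least positive solution.

(x, y) = (2024999, 117900)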